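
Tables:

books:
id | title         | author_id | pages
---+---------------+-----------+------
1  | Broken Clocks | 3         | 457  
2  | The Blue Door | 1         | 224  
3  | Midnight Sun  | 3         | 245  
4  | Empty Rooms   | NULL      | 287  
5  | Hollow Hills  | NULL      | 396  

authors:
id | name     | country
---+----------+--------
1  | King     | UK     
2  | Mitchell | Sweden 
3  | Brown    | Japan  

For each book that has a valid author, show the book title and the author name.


INNER JOIN keeps only books rows whose author_id matches an id in authors. Walk through each book:
  - book 1 (Broken Clocks): author_id=3 -> matches Brown
  - book 2 (The Blue Door): author_id=1 -> matches King
  - book 3 (Midnight Sun): author_id=3 -> matches Brown
  - book 4 (Empty Rooms): author_id=NULL, no match -> dropped
  - book 5 (Hollow Hills): author_id=NULL, no match -> dropped
So 2 of 5 rows are dropped.

SQL:
SELECT a.title, b.name AS author
FROM books a
INNER JOIN authors b ON a.author_id = b.id

Result:
title         | author
--------------+-------
Broken Clocks | Brown 
The Blue Door | King  
Midnight Sun  | Brown 


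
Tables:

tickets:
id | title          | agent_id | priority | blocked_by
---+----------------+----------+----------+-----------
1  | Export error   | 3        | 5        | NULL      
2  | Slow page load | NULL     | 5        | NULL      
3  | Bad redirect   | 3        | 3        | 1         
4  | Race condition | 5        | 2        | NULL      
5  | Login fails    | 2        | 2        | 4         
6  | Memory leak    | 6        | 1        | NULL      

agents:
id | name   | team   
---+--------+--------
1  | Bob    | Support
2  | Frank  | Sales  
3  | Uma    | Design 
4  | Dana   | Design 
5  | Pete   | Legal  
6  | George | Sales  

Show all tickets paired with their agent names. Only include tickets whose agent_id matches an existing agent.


INNER JOIN keeps only tickets rows whose agent_id matches an id in agents. Walk through each ticket:
  - ticket 1 (Export error): agent_id=3 -> matches Uma
  - ticket 2 (Slow page load): agent_id=NULL, no match -> dropped
  - ticket 3 (Bad redirect): agent_id=3 -> matches Uma
  - ticket 4 (Race condition): agent_id=5 -> matches Pete
  - ticket 5 (Login fails): agent_id=2 -> matches Frank
  - ticket 6 (Memory leak): agent_id=6 -> matches George
So 1 of 6 rows is dropped.

SQL:
SELECT a.title, b.name AS agent
FROM tickets a
INNER JOIN agents b ON a.agent_id = b.id

Result:
title          | agent 
---------------+-------
Export error   | Uma   
Bad redirect   | Uma   
Race condition | Pete  
Login fails    | Frank 
Memory leak    | George


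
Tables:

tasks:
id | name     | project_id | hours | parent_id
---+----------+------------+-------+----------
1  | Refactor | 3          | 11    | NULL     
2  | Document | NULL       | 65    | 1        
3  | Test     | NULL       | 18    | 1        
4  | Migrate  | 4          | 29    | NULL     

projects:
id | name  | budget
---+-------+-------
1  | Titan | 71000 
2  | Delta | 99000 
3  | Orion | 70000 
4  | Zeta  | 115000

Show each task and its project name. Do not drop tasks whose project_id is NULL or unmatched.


LEFT JOIN keeps every row from tasks (the left table); where project_id has no match in projects, the project columns become NULL. Walk through each task:
  - task 1 (Refactor): project_id=3 -> matches Orion
  - task 2 (Document): project_id=NULL, no match -> kept with NULL
  - task 3 (Test): project_id=NULL, no match -> kept with NULL
  - task 4 (Migrate): project_id=4 -> matches Zeta
All 4 rows appear; 2 have NULL project.

SQL:
SELECT a.name, b.name AS project
FROM tasks a
LEFT JOIN projects b ON a.project_id = b.id

Result:
name     | project
---------+--------
Refactor | Orion  
Document | NULL   
Test     | NULL   
Migrate  | Zeta   


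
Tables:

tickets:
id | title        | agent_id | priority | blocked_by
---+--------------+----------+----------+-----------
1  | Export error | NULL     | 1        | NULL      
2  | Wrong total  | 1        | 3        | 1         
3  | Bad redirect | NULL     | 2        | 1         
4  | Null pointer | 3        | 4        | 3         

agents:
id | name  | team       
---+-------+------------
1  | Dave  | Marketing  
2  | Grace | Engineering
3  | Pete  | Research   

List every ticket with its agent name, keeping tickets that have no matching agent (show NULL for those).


LEFT JOIN keeps every row from tickets (the left table); where agent_id has no match in agents, the agent columns become NULL. Walk through each ticket:
  - ticket 1 (Export error): agent_id=NULL, no match -> kept with NULL
  - ticket 2 (Wrong total): agent_id=1 -> matches Dave
  - ticket 3 (Bad redirect): agent_id=NULL, no match -> kept with NULL
  - ticket 4 (Null pointer): agent_id=3 -> matches Pete
All 4 rows appear; 2 have NULL agent.

SQL:
SELECT a.title, b.name AS agent
FROM tickets a
LEFT JOIN agents b ON a.agent_id = b.id

Result:
title        | agent
-------------+------
Export error | NULL 
Wrong total  | Dave 
Bad redirect | NULL 
Null pointer | Pete 


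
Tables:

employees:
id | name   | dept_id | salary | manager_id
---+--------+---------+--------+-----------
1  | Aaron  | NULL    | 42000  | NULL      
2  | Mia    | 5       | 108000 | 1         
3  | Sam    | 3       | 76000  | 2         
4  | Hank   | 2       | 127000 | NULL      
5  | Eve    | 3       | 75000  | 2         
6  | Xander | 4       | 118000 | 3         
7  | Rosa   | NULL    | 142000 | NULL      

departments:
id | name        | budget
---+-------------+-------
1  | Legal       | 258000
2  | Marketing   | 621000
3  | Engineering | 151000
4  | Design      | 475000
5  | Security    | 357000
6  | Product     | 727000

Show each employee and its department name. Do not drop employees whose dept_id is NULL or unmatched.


LEFT JOIN keeps every row from employees (the left table); where dept_id has no match in departments, the department columns become NULL. Walk through each employee:
  - employee 1 (Aaron): dept_id=NULL, no match -> kept with NULL
  - employee 2 (Mia): dept_id=5 -> matches Security
  - employee 3 (Sam): dept_id=3 -> matches Engineering
  - employee 4 (Hank): dept_id=2 -> matches Marketing
  - employee 5 (Eve): dept_id=3 -> matches Engineering
  - employee 6 (Xander): dept_id=4 -> matches Design
  - employee 7 (Rosa): dept_id=NULL, no match -> kept with NULL
All 7 rows appear; 2 have NULL department.

SQL:
SELECT a.name, b.name AS department
FROM employees a
LEFT JOIN departments b ON a.dept_id = b.id

Result:
name   | department 
-------+------------
Aaron  | NULL       
Mia    | Security   
Sam    | Engineering
Hank   | Marketing  
Eve    | Engineering
Xander | Design     
Rosa   | NULL       


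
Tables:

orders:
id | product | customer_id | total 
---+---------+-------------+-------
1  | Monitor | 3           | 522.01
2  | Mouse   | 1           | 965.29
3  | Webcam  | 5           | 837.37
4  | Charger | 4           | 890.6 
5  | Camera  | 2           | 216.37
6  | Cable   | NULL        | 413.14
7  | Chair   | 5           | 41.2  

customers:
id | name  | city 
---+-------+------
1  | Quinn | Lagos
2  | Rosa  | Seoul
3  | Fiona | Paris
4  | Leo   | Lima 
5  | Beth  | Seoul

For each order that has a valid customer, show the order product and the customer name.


INNER JOIN keeps only orders rows whose customer_id matches an id in customers. Walk through each order:
  - order 1 (Monitor): customer_id=3 -> matches Fiona
  - order 2 (Mouse): customer_id=1 -> matches Quinn
  - order 3 (Webcam): customer_id=5 -> matches Beth
  - order 4 (Charger): customer_id=4 -> matches Leo
  - order 5 (Camera): customer_id=2 -> matches Rosa
  - order 6 (Cable): customer_id=NULL, no match -> dropped
  - order 7 (Chair): customer_id=5 -> matches Beth
So 1 of 7 rows is dropped.

SQL:
SELECT a.product, b.name AS customer
FROM orders a
INNER JOIN customers b ON a.customer_id = b.id

Result:
product | customer
--------+---------
Monitor | Fiona   
Mouse   | Quinn   
Webcam  | Beth    
Charger | Leo     
Camera  | Rosa    
Chair   | Beth    


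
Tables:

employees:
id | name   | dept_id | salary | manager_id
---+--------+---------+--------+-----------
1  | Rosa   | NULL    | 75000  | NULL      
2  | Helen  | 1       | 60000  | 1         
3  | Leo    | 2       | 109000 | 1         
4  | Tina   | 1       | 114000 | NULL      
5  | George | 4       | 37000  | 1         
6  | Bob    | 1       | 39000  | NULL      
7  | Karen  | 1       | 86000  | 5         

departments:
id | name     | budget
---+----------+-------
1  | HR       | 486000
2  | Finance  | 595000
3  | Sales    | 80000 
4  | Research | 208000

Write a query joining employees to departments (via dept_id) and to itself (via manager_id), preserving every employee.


Two LEFT JOINs from the same base table employees: one to departments via dept_id, one to employees itself via manager_id. Both are LEFT so every employee is preserved.
Match against departments:
  - employee 1 (Rosa): dept_id=NULL, no match -> kept with NULL
  - employee 2 (Helen): dept_id=1 -> matches HR
  - employee 3 (Leo): dept_id=2 -> matches Finance
  - employee 4 (Tina): dept_id=1 -> matches HR
  - employee 5 (George): dept_id=4 -> matches Research
  - employee 6 (Bob): dept_id=1 -> matches HR
  - employee 7 (Karen): dept_id=1 -> matches HR
Match against employees (self):
  - employee 1 (Rosa): manager_id=NULL -> NULL
  - employee 2 (Helen): manager_id=1 -> Rosa
  - employee 3 (Leo): manager_id=1 -> Rosa
  - employee 4 (Tina): manager_id=NULL -> NULL
  - employee 5 (George): manager_id=1 -> Rosa
  - employee 6 (Bob): manager_id=NULL -> NULL
  - employee 7 (Karen): manager_id=5 -> George

SQL:
SELECT a.name, b.name AS department, c.name AS manager
FROM employees a
LEFT JOIN departments b ON a.dept_id = b.id
LEFT JOIN employees c ON a.manager_id = c.id

Result:
name   | department | manager
-------+------------+--------
Rosa   | NULL       | NULL   
Helen  | HR         | Rosa   
Leo    | Finance    | Rosa   
Tina   | HR         | NULL   
George | Research   | Rosa   
Bob    | HR         | NULL   
Karen  | HR         | George 


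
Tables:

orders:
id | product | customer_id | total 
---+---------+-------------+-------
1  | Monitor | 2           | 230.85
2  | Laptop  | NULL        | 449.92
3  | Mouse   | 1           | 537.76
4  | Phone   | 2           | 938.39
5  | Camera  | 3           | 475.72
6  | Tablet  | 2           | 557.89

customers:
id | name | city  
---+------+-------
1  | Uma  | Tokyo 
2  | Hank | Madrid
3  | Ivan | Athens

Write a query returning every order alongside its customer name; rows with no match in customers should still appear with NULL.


LEFT JOIN keeps every row from orders (the left table); where customer_id has no match in customers, the customer columns become NULL. Walk through each order:
  - order 1 (Monitor): customer_id=2 -> matches Hank
  - order 2 (Laptop): customer_id=NULL, no match -> kept with NULL
  - order 3 (Mouse): customer_id=1 -> matches Uma
  - order 4 (Phone): customer_id=2 -> matches Hank
  - order 5 (Camera): customer_id=3 -> matches Ivan
  - order 6 (Tablet): customer_id=2 -> matches Hank
All 6 rows appear; 1 has NULL customer.

SQL:
SELECT a.product, b.name AS customer
FROM orders a
LEFT JOIN customers b ON a.customer_id = b.id

Result:
product | customer
--------+---------
Monitor | Hank    
Laptop  | NULL    
Mouse   | Uma     
Phone   | Hank    
Camera  | Ivan    
Tablet  | Hank    


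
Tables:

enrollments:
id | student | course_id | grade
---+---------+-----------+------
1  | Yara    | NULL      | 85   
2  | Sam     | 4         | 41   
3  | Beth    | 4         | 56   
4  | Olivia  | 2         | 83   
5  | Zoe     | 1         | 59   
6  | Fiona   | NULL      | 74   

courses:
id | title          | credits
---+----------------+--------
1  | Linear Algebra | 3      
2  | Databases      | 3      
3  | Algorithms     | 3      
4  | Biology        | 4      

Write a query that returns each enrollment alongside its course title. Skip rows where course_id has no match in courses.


INNER JOIN keeps only enrollments rows whose course_id matches an id in courses. Walk through each enrollment:
  - enrollment 1 (Yara): course_id=NULL, no match -> dropped
  - enrollment 2 (Sam): course_id=4 -> matches Biology
  - enrollment 3 (Beth): course_id=4 -> matches Biology
  - enrollment 4 (Olivia): course_id=2 -> matches Databases
  - enrollment 5 (Zoe): course_id=1 -> matches Linear Algebra
  - enrollment 6 (Fiona): course_id=NULL, no match -> dropped
So 2 of 6 rows are dropped.

SQL:
SELECT a.student, b.title AS course
FROM enrollments a
INNER JOIN courses b ON a.course_id = b.id

Result:
student | course        
--------+---------------
Sam     | Biology       
Beth    | Biology       
Olivia  | Databases     
Zoe     | Linear Algebra


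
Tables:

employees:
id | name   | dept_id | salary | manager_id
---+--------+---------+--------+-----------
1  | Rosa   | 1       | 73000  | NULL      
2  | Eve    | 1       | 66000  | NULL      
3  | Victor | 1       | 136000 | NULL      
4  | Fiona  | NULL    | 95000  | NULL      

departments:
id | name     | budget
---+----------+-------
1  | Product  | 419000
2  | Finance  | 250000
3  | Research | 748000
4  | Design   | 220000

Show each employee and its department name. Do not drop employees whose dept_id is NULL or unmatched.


LEFT JOIN keeps every row from employees (the left table); where dept_id has no match in departments, the department columns become NULL. Walk through each employee:
  - employee 1 (Rosa): dept_id=1 -> matches Product
  - employee 2 (Eve): dept_id=1 -> matches Product
  - employee 3 (Victor): dept_id=1 -> matches Product
  - employee 4 (Fiona): dept_id=NULL, no match -> kept with NULL
All 4 rows appear; 1 has NULL department.

SQL:
SELECT a.name, b.name AS department
FROM employees a
LEFT JOIN departments b ON a.dept_id = b.id

Result:
name   | department
-------+-----------
Rosa   | Product   
Eve    | Product   
Victor | Product   
Fiona  | NULL      


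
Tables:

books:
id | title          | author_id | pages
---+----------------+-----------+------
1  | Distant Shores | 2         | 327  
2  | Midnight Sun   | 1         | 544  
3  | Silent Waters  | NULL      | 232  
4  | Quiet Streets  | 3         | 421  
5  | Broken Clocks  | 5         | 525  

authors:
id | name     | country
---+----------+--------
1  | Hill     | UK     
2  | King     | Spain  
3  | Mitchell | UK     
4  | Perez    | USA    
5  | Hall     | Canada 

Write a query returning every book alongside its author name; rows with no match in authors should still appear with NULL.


LEFT JOIN keeps every row from books (the left table); where author_id has no match in authors, the author columns become NULL. Walk through each book:
  - book 1 (Distant Shores): author_id=2 -> matches King
  - book 2 (Midnight Sun): author_id=1 -> matches Hill
  - book 3 (Silent Waters): author_id=NULL, no match -> kept with NULL
  - book 4 (Quiet Streets): author_id=3 -> matches Mitchell
  - book 5 (Broken Clocks): author_id=5 -> matches Hall
All 5 rows appear; 1 has NULL author.

SQL:
SELECT a.title, b.name AS author
FROM books a
LEFT JOIN authors b ON a.author_id = b.id

Result:
title          | author  
---------------+---------
Distant Shores | King    
Midnight Sun   | Hill    
Silent Waters  | NULL    
Quiet Streets  | Mitchell
Broken Clocks  | Hall    


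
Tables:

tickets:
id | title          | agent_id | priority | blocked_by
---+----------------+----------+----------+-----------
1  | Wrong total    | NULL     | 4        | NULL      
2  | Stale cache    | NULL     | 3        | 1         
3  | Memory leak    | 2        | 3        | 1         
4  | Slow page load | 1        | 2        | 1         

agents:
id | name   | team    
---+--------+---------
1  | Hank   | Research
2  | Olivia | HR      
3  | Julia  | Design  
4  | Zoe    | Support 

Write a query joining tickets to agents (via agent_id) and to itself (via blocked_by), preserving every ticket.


Two LEFT JOINs from the same base table tickets: one to agents via agent_id, one to tickets itself via blocked_by. Both are LEFT so every ticket is preserved.
Match against agents:
  - ticket 1 (Wrong total): agent_id=NULL, no match -> kept with NULL
  - ticket 2 (Stale cache): agent_id=NULL, no match -> kept with NULL
  - ticket 3 (Memory leak): agent_id=2 -> matches Olivia
  - ticket 4 (Slow page load): agent_id=1 -> matches Hank
Match against tickets (self):
  - ticket 1 (Wrong total): blocked_by=NULL -> NULL
  - ticket 2 (Stale cache): blocked_by=1 -> Wrong total
  - ticket 3 (Memory leak): blocked_by=1 -> Wrong total
  - ticket 4 (Slow page load): blocked_by=1 -> Wrong total

SQL:
SELECT a.title, b.name AS agent, c.title AS blocked_by
FROM tickets a
LEFT JOIN agents b ON a.agent_id = b.id
LEFT JOIN tickets c ON a.blocked_by = c.id

Result:
title          | agent  | blocked_by 
---------------+--------+------------
Wrong total    | NULL   | NULL       
Stale cache    | NULL   | Wrong total
Memory leak    | Olivia | Wrong total
Slow page load | Hank   | Wrong total


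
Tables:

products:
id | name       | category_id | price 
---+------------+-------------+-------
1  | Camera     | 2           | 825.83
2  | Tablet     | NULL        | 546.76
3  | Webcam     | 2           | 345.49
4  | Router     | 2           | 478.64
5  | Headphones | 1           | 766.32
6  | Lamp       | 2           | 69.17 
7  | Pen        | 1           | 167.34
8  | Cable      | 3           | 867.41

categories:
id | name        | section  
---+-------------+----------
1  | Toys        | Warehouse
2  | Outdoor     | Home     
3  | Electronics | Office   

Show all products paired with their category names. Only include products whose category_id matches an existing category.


INNER JOIN keeps only products rows whose category_id matches an id in categories. Walk through each product:
  - product 1 (Camera): category_id=2 -> matches Outdoor
  - product 2 (Tablet): category_id=NULL, no match -> dropped
  - product 3 (Webcam): category_id=2 -> matches Outdoor
  - product 4 (Router): category_id=2 -> matches Outdoor
  - product 5 (Headphones): category_id=1 -> matches Toys
  - product 6 (Lamp): category_id=2 -> matches Outdoor
  - product 7 (Pen): category_id=1 -> matches Toys
  - product 8 (Cable): category_id=3 -> matches Electronics
So 1 of 8 rows is dropped.

SQL:
SELECT a.name, b.name AS category
FROM products a
INNER JOIN categories b ON a.category_id = b.id

Result:
name       | category   
-----------+------------
Camera     | Outdoor    
Webcam     | Outdoor    
Router     | Outdoor    
Headphones | Toys       
Lamp       | Outdoor    
Pen        | Toys       
Cable      | Electronics


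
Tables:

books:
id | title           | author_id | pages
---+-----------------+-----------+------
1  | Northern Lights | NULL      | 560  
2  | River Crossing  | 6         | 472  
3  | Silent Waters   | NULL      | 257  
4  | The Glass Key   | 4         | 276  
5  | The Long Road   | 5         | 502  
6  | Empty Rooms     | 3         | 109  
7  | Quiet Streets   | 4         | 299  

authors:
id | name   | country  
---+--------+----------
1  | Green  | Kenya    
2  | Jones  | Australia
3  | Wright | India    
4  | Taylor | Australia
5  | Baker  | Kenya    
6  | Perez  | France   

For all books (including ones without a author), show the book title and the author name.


LEFT JOIN keeps every row from books (the left table); where author_id has no match in authors, the author columns become NULL. Walk through each book:
  - book 1 (Northern Lights): author_id=NULL, no match -> kept with NULL
  - book 2 (River Crossing): author_id=6 -> matches Perez
  - book 3 (Silent Waters): author_id=NULL, no match -> kept with NULL
  - book 4 (The Glass Key): author_id=4 -> matches Taylor
  - book 5 (The Long Road): author_id=5 -> matches Baker
  - book 6 (Empty Rooms): author_id=3 -> matches Wright
  - book 7 (Quiet Streets): author_id=4 -> matches Taylor
All 7 rows appear; 2 have NULL author.

SQL:
SELECT a.title, b.name AS author
FROM books a
LEFT JOIN authors b ON a.author_id = b.id

Result:
title           | author
----------------+-------
Northern Lights | NULL  
River Crossing  | Perez 
Silent Waters   | NULL  
The Glass Key   | Taylor
The Long Road   | Baker 
Empty Rooms     | Wright
Quiet Streets   | Taylor


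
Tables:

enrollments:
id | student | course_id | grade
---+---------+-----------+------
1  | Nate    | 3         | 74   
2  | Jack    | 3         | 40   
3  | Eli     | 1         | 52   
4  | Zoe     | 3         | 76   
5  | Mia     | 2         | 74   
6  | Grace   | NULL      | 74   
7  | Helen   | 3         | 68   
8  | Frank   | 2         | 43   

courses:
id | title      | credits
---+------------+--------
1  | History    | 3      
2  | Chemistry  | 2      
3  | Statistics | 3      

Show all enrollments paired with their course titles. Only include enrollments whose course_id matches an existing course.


INNER JOIN keeps only enrollments rows whose course_id matches an id in courses. Walk through each enrollment:
  - enrollment 1 (Nate): course_id=3 -> matches Statistics
  - enrollment 2 (Jack): course_id=3 -> matches Statistics
  - enrollment 3 (Eli): course_id=1 -> matches History
  - enrollment 4 (Zoe): course_id=3 -> matches Statistics
  - enrollment 5 (Mia): course_id=2 -> matches Chemistry
  - enrollment 6 (Grace): course_id=NULL, no match -> dropped
  - enrollment 7 (Helen): course_id=3 -> matches Statistics
  - enrollment 8 (Frank): course_id=2 -> matches Chemistry
So 1 of 8 rows is dropped.

SQL:
SELECT a.student, b.title AS course
FROM enrollments a
INNER JOIN courses b ON a.course_id = b.id

Result:
student | course    
--------+-----------
Nate    | Statistics
Jack    | Statistics
Eli     | History   
Zoe     | Statistics
Mia     | Chemistry 
Helen   | Statistics
Frank   | Chemistry 


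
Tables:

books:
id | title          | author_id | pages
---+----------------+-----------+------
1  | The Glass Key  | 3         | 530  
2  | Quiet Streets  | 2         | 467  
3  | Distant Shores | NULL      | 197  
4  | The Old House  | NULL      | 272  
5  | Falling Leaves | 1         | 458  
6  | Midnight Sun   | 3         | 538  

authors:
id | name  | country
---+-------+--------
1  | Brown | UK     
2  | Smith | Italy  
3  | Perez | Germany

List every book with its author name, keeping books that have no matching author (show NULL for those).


LEFT JOIN keeps every row from books (the left table); where author_id has no match in authors, the author columns become NULL. Walk through each book:
  - book 1 (The Glass Key): author_id=3 -> matches Perez
  - book 2 (Quiet Streets): author_id=2 -> matches Smith
  - book 3 (Distant Shores): author_id=NULL, no match -> kept with NULL
  - book 4 (The Old House): author_id=NULL, no match -> kept with NULL
  - book 5 (Falling Leaves): author_id=1 -> matches Brown
  - book 6 (Midnight Sun): author_id=3 -> matches Perez
All 6 rows appear; 2 have NULL author.

SQL:
SELECT a.title, b.name AS author
FROM books a
LEFT JOIN authors b ON a.author_id = b.id

Result:
title          | author
---------------+-------
The Glass Key  | Perez 
Quiet Streets  | Smith 
Distant Shores | NULL  
The Old House  | NULL  
Falling Leaves | Brown 
Midnight Sun   | Perez 


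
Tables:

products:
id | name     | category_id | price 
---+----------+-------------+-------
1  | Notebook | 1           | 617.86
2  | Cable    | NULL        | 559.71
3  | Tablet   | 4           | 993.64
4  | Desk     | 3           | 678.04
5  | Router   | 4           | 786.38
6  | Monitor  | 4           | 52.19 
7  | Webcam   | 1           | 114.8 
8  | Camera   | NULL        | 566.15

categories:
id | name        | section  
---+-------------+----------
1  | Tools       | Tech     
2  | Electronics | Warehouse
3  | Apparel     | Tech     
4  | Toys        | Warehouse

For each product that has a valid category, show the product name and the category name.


INNER JOIN keeps only products rows whose category_id matches an id in categories. Walk through each product:
  - product 1 (Notebook): category_id=1 -> matches Tools
  - product 2 (Cable): category_id=NULL, no match -> dropped
  - product 3 (Tablet): category_id=4 -> matches Toys
  - product 4 (Desk): category_id=3 -> matches Apparel
  - product 5 (Router): category_id=4 -> matches Toys
  - product 6 (Monitor): category_id=4 -> matches Toys
  - product 7 (Webcam): category_id=1 -> matches Tools
  - product 8 (Camera): category_id=NULL, no match -> dropped
So 2 of 8 rows are dropped.

SQL:
SELECT a.name, b.name AS category
FROM products a
INNER JOIN categories b ON a.category_id = b.id

Result:
name     | category
---------+---------
Notebook | Tools   
Tablet   | Toys    
Desk     | Apparel 
Router   | Toys    
Monitor  | Toys    
Webcam   | Tools   


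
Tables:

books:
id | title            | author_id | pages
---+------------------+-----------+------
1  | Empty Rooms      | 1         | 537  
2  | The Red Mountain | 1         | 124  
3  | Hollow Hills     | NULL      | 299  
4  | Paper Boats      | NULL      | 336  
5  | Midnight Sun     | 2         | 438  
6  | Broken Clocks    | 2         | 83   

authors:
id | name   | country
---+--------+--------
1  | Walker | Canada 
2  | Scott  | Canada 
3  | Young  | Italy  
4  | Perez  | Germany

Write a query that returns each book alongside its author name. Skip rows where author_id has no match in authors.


INNER JOIN keeps only books rows whose author_id matches an id in authors. Walk through each book:
  - book 1 (Empty Rooms): author_id=1 -> matches Walker
  - book 2 (The Red Mountain): author_id=1 -> matches Walker
  - book 3 (Hollow Hills): author_id=NULL, no match -> dropped
  - book 4 (Paper Boats): author_id=NULL, no match -> dropped
  - book 5 (Midnight Sun): author_id=2 -> matches Scott
  - book 6 (Broken Clocks): author_id=2 -> matches Scott
So 2 of 6 rows are dropped.

SQL:
SELECT a.title, b.name AS author
FROM books a
INNER JOIN authors b ON a.author_id = b.id

Result:
title            | author
-----------------+-------
Empty Rooms      | Walker
The Red Mountain | Walker
Midnight Sun     | Scott 
Broken Clocks    | Scott 


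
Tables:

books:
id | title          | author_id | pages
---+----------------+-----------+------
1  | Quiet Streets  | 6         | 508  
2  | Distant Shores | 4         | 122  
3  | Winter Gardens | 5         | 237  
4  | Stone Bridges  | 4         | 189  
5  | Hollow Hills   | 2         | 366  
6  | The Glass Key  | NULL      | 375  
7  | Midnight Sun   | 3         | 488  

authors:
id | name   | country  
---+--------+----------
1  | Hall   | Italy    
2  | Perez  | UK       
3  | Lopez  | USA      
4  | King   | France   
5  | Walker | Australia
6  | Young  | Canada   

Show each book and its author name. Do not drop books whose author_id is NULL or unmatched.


LEFT JOIN keeps every row from books (the left table); where author_id has no match in authors, the author columns become NULL. Walk through each book:
  - book 1 (Quiet Streets): author_id=6 -> matches Young
  - book 2 (Distant Shores): author_id=4 -> matches King
  - book 3 (Winter Gardens): author_id=5 -> matches Walker
  - book 4 (Stone Bridges): author_id=4 -> matches King
  - book 5 (Hollow Hills): author_id=2 -> matches Perez
  - book 6 (The Glass Key): author_id=NULL, no match -> kept with NULL
  - book 7 (Midnight Sun): author_id=3 -> matches Lopez
All 7 rows appear; 1 has NULL author.

SQL:
SELECT a.title, b.name AS author
FROM books a
LEFT JOIN authors b ON a.author_id = b.id

Result:
title          | author
---------------+-------
Quiet Streets  | Young 
Distant Shores | King  
Winter Gardens | Walker
Stone Bridges  | King  
Hollow Hills   | Perez 
The Glass Key  | NULL  
Midnight Sun   | Lopez 


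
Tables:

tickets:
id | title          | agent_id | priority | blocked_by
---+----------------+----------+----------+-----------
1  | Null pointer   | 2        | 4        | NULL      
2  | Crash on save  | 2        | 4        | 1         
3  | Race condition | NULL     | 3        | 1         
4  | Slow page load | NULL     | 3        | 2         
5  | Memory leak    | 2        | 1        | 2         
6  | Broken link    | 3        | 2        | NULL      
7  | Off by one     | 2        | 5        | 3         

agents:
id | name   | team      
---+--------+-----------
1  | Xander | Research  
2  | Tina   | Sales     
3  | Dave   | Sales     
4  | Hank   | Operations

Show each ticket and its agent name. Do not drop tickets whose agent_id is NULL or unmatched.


LEFT JOIN keeps every row from tickets (the left table); where agent_id has no match in agents, the agent columns become NULL. Walk through each ticket:
  - ticket 1 (Null pointer): agent_id=2 -> matches Tina
  - ticket 2 (Crash on save): agent_id=2 -> matches Tina
  - ticket 3 (Race condition): agent_id=NULL, no match -> kept with NULL
  - ticket 4 (Slow page load): agent_id=NULL, no match -> kept with NULL
  - ticket 5 (Memory leak): agent_id=2 -> matches Tina
  - ticket 6 (Broken link): agent_id=3 -> matches Dave
  - ticket 7 (Off by one): agent_id=2 -> matches Tina
All 7 rows appear; 2 have NULL agent.

SQL:
SELECT a.title, b.name AS agent
FROM tickets a
LEFT JOIN agents b ON a.agent_id = b.id

Result:
title          | agent
---------------+------
Null pointer   | Tina 
Crash on save  | Tina 
Race condition | NULL 
Slow page load | NULL 
Memory leak    | Tina 
Broken link    | Dave 
Off by one     | Tina 


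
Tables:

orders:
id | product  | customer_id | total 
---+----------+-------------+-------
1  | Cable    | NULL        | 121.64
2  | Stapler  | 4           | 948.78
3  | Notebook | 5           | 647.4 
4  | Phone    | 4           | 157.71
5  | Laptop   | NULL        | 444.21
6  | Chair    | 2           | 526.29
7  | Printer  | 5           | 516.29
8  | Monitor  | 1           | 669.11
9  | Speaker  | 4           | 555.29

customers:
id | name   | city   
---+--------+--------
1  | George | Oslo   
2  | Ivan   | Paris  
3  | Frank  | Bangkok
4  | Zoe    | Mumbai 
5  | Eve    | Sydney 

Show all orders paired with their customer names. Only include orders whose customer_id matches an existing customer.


INNER JOIN keeps only orders rows whose customer_id matches an id in customers. Walk through each order:
  - order 1 (Cable): customer_id=NULL, no match -> dropped
  - order 2 (Stapler): customer_id=4 -> matches Zoe
  - order 3 (Notebook): customer_id=5 -> matches Eve
  - order 4 (Phone): customer_id=4 -> matches Zoe
  - order 5 (Laptop): customer_id=NULL, no match -> dropped
  - order 6 (Chair): customer_id=2 -> matches Ivan
  - order 7 (Printer): customer_id=5 -> matches Eve
  - order 8 (Monitor): customer_id=1 -> matches George
  - order 9 (Speaker): customer_id=4 -> matches Zoe
So 2 of 9 rows are dropped.

SQL:
SELECT a.product, b.name AS customer
FROM orders a
INNER JOIN customers b ON a.customer_id = b.id

Result:
product  | customer
---------+---------
Stapler  | Zoe     
Notebook | Eve     
Phone    | Zoe     
Chair    | Ivan    
Printer  | Eve     
Monitor  | George  
Speaker  | Zoe     


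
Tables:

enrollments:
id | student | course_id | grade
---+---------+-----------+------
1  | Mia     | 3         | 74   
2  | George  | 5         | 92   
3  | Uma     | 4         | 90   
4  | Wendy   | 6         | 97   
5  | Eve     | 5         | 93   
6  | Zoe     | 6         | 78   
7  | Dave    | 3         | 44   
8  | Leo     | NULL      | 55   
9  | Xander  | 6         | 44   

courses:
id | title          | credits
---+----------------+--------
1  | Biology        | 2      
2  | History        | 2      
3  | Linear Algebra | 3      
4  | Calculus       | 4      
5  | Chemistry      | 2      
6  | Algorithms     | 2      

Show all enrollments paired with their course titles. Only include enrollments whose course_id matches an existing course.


INNER JOIN keeps only enrollments rows whose course_id matches an id in courses. Walk through each enrollment:
  - enrollment 1 (Mia): course_id=3 -> matches Linear Algebra
  - enrollment 2 (George): course_id=5 -> matches Chemistry
  - enrollment 3 (Uma): course_id=4 -> matches Calculus
  - enrollment 4 (Wendy): course_id=6 -> matches Algorithms
  - enrollment 5 (Eve): course_id=5 -> matches Chemistry
  - enrollment 6 (Zoe): course_id=6 -> matches Algorithms
  - enrollment 7 (Dave): course_id=3 -> matches Linear Algebra
  - enrollment 8 (Leo): course_id=NULL, no match -> dropped
  - enrollment 9 (Xander): course_id=6 -> matches Algorithms
So 1 of 9 rows is dropped.

SQL:
SELECT a.student, b.title AS course
FROM enrollments a
INNER JOIN courses b ON a.course_id = b.id

Result:
student | course        
--------+---------------
Mia     | Linear Algebra
George  | Chemistry     
Uma     | Calculus      
Wendy   | Algorithms    
Eve     | Chemistry     
Zoe     | Algorithms    
Dave    | Linear Algebra
Xander  | Algorithms    


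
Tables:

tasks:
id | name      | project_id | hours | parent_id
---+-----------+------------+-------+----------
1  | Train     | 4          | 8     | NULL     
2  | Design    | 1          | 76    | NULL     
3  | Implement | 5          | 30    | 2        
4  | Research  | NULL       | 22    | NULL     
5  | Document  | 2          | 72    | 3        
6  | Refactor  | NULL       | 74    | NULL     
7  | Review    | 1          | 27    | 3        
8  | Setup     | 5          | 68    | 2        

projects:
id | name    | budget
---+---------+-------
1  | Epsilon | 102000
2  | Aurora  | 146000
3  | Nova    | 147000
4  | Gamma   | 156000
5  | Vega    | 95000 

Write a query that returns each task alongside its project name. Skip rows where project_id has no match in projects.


INNER JOIN keeps only tasks rows whose project_id matches an id in projects. Walk through each task:
  - task 1 (Train): project_id=4 -> matches Gamma
  - task 2 (Design): project_id=1 -> matches Epsilon
  - task 3 (Implement): project_id=5 -> matches Vega
  - task 4 (Research): project_id=NULL, no match -> dropped
  - task 5 (Document): project_id=2 -> matches Aurora
  - task 6 (Refactor): project_id=NULL, no match -> dropped
  - task 7 (Review): project_id=1 -> matches Epsilon
  - task 8 (Setup): project_id=5 -> matches Vega
So 2 of 8 rows are dropped.

SQL:
SELECT a.name, b.name AS project
FROM tasks a
INNER JOIN projects b ON a.project_id = b.id

Result:
name      | project
----------+--------
Train     | Gamma  
Design    | Epsilon
Implement | Vega   
Document  | Aurora 
Review    | Epsilon
Setup     | Vega   


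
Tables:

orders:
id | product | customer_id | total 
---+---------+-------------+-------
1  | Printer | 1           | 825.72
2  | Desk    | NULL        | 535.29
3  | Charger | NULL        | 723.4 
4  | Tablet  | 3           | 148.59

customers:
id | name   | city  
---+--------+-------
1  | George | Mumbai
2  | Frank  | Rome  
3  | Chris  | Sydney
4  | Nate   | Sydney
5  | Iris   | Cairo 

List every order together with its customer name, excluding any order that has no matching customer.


INNER JOIN keeps only orders rows whose customer_id matches an id in customers. Walk through each order:
  - order 1 (Printer): customer_id=1 -> matches George
  - order 2 (Desk): customer_id=NULL, no match -> dropped
  - order 3 (Charger): customer_id=NULL, no match -> dropped
  - order 4 (Tablet): customer_id=3 -> matches Chris
So 2 of 4 rows are dropped.

SQL:
SELECT a.product, b.name AS customer
FROM orders a
INNER JOIN customers b ON a.customer_id = b.id

Result:
product | customer
--------+---------
Printer | George  
Tablet  | Chris   


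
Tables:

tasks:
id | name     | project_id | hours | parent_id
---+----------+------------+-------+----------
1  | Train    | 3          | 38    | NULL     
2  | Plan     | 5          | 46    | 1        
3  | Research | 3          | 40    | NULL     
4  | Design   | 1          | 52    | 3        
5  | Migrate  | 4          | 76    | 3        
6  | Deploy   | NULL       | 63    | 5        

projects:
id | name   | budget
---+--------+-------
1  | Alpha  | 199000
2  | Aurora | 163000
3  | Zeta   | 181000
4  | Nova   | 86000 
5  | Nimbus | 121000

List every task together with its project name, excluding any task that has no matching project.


INNER JOIN keeps only tasks rows whose project_id matches an id in projects. Walk through each task:
  - task 1 (Train): project_id=3 -> matches Zeta
  - task 2 (Plan): project_id=5 -> matches Nimbus
  - task 3 (Research): project_id=3 -> matches Zeta
  - task 4 (Design): project_id=1 -> matches Alpha
  - task 5 (Migrate): project_id=4 -> matches Nova
  - task 6 (Deploy): project_id=NULL, no match -> dropped
So 1 of 6 rows is dropped.

SQL:
SELECT a.name, b.name AS project
FROM tasks a
INNER JOIN projects b ON a.project_id = b.id

Result:
name     | project
---------+--------
Train    | Zeta   
Plan     | Nimbus 
Research | Zeta   
Design   | Alpha  
Migrate  | Nova   


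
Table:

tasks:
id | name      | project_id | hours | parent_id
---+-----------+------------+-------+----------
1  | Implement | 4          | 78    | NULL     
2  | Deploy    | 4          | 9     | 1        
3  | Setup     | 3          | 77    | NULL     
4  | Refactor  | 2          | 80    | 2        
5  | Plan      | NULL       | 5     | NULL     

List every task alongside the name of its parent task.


This is a self-join: tasks is joined to a second copy of itself, matching each row's parent_id to another row's id. Use LEFT JOIN so rows with parent_id=NULL are kept.
  - task 1 (Implement): parent_id=NULL -> NULL
  - task 2 (Deploy): parent_id=1 -> Implement
  - task 3 (Setup): parent_id=NULL -> NULL
  - task 4 (Refactor): parent_id=2 -> Deploy
  - task 5 (Plan): parent_id=NULL -> NULL

SQL:
SELECT a.name AS item, b.name AS parent
FROM tasks a
LEFT JOIN tasks b ON a.parent_id = b.id

Result:
item      | parent   
----------+----------
Implement | NULL     
Deploy    | Implement
Setup     | NULL     
Refactor  | Deploy   
Plan      | NULL     


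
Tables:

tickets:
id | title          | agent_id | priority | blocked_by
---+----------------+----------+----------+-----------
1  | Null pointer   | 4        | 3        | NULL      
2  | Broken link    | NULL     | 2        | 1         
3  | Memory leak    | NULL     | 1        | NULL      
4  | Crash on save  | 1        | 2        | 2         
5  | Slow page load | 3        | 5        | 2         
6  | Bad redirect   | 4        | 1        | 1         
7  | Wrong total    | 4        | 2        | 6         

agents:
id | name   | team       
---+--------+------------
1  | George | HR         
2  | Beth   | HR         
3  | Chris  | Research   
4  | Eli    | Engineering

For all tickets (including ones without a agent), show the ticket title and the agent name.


LEFT JOIN keeps every row from tickets (the left table); where agent_id has no match in agents, the agent columns become NULL. Walk through each ticket:
  - ticket 1 (Null pointer): agent_id=4 -> matches Eli
  - ticket 2 (Broken link): agent_id=NULL, no match -> kept with NULL
  - ticket 3 (Memory leak): agent_id=NULL, no match -> kept with NULL
  - ticket 4 (Crash on save): agent_id=1 -> matches George
  - ticket 5 (Slow page load): agent_id=3 -> matches Chris
  - ticket 6 (Bad redirect): agent_id=4 -> matches Eli
  - ticket 7 (Wrong total): agent_id=4 -> matches Eli
All 7 rows appear; 2 have NULL agent.

SQL:
SELECT a.title, b.name AS agent
FROM tickets a
LEFT JOIN agents b ON a.agent_id = b.id

Result:
title          | agent 
---------------+-------
Null pointer   | Eli   
Broken link    | NULL  
Memory leak    | NULL  
Crash on save  | George
Slow page load | Chris 
Bad redirect   | Eli   
Wrong total    | Eli   


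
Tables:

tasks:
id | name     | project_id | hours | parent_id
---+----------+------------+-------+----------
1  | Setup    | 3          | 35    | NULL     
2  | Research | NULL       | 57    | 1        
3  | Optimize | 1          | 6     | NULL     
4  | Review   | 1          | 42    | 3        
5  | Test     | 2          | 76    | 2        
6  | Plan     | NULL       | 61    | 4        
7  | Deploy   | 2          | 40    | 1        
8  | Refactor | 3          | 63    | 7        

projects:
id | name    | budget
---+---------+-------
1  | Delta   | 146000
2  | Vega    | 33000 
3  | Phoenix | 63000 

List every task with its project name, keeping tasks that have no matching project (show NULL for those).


LEFT JOIN keeps every row from tasks (the left table); where project_id has no match in projects, the project columns become NULL. Walk through each task:
  - task 1 (Setup): project_id=3 -> matches Phoenix
  - task 2 (Research): project_id=NULL, no match -> kept with NULL
  - task 3 (Optimize): project_id=1 -> matches Delta
  - task 4 (Review): project_id=1 -> matches Delta
  - task 5 (Test): project_id=2 -> matches Vega
  - task 6 (Plan): project_id=NULL, no match -> kept with NULL
  - task 7 (Deploy): project_id=2 -> matches Vega
  - task 8 (Refactor): project_id=3 -> matches Phoenix
All 8 rows appear; 2 have NULL project.

SQL:
SELECT a.name, b.name AS project
FROM tasks a
LEFT JOIN projects b ON a.project_id = b.id

Result:
name     | project
---------+--------
Setup    | Phoenix
Research | NULL   
Optimize | Delta  
Review   | Delta  
Test     | Vega   
Plan     | NULL   
Deploy   | Vega   
Refactor | Phoenix
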